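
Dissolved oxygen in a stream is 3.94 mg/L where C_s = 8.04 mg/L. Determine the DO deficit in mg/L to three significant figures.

D = C_s − C = 8.04 − 3.94 = 4.10 mg/L.

D ≈ 4.10 mg/L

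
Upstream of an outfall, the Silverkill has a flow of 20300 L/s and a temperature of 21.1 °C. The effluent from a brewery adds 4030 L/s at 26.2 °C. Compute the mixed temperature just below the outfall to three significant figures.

21.9 °C

Flow-weighted mixing: C = (Q_r C_r + Q_w C_w)/(Q_r + Q_w)
= (20300×21.1 + 4030×26.2)/(20300 + 4030) = 533900/24330 = 21.94 °C.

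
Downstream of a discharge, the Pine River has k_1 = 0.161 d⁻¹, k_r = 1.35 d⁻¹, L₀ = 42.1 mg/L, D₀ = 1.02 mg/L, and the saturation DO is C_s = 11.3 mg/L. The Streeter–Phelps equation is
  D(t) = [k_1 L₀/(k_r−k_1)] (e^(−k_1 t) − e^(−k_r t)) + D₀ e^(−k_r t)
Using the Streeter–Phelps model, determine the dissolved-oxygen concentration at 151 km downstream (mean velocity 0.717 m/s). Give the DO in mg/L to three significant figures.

Travel time t = x/v = 151 km / (0.717 m/s) = 151000 m / 0.717 m/s = 210600 s = 2.437 d.
k_1 L₀/(k_r−k_1) = 0.161×42.1/(1.35−0.161) = 6.778/1.189 = 5.701 mg/L.
e^(−k_1 t) = e^(−0.161×2.437) = 0.6754; e^(−k_r t) = e^(−1.35×2.437) = 0.03723.
D = 5.701 × (0.6754 − 0.03723) + 1.02 × 0.03723 = 3.638 + 0.03798 = 3.676 mg/L.
DO = C_s − D = 11.3 − 3.676 = 7.624 mg/L.

DO ≈ 7.62 mg/L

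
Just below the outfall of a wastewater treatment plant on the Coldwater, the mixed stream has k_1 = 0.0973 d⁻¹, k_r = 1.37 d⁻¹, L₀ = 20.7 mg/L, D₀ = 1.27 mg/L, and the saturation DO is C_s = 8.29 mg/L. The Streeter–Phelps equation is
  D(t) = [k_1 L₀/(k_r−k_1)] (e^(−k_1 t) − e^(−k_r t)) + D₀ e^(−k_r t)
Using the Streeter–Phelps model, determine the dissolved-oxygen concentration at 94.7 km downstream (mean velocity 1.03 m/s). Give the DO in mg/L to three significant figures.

DO ≈ 6.94 mg/L

Travel time t = x/v = 94.7 km / (1.03 m/s) = 94700 m / 1.03 m/s = 91940 s = 1.064 d.
k_1 L₀/(k_r−k_1) = 0.0973×20.7/(1.37−0.0973) = 2.014/1.273 = 1.583 mg/L.
e^(−k_1 t) = e^(−0.0973×1.064) = 0.9016; e^(−k_r t) = e^(−1.37×1.064) = 0.2327.
D = 1.583 × (0.9016 − 0.2327) + 1.27 × 0.2327 = 1.059 + 0.2956 = 1.354 mg/L.
DO = C_s − D = 8.29 − 1.354 = 6.936 mg/L.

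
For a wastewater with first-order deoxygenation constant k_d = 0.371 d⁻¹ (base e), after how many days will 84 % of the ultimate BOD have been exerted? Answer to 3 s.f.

y/L₀ = 1 − e^(−k_d t) = 0.84 ⇒ e^(−k_d t) = 0.160
t = −ln(0.160) / 0.371 = 1.833 / 0.371 = 4.940 d.

t ≈ 4.94 d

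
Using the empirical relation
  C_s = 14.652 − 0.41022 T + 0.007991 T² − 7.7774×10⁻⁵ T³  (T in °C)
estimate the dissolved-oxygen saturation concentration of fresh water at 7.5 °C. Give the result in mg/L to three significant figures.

C_s ≈ 12.0 mg/L

C_s = 14.652 − 0.41022×7.5 + 0.007991×7.5² − 7.7774×10⁻⁵×7.5³ = 11.99 mg/L.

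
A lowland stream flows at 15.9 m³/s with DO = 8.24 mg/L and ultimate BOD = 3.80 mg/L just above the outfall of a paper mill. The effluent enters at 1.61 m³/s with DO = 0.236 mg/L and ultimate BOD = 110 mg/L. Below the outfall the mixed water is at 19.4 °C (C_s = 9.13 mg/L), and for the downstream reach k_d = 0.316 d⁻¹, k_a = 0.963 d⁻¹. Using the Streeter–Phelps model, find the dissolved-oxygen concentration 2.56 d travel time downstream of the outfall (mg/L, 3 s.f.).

Mixed DO = (15.9×8.24 + 1.61×0.236)/(15.9+1.61) = 131.4/17.51 = 7.504 mg/L.
Mixed L₀ = (15.9×3.80 + 1.61×110)/(17.51) = 237.5/17.51 = 13.56 mg/L.
Initial deficit D₀ = C_s − DO₀ = 9.13 − 7.504 = 1.626 mg/L.
D(2.56) = [0.316×13.56/(0.963−0.316)](e^(−0.316×2.56) − e^(−0.963×2.56)) + 1.626 e^(−0.963×2.56)
= 6.625 × (0.4453 − 0.08499) + 1.626 × 0.08499 = 2.525 mg/L.
DO = 9.13 − 2.525 = 6.605 mg/L.

DO ≈ 6.60 mg/L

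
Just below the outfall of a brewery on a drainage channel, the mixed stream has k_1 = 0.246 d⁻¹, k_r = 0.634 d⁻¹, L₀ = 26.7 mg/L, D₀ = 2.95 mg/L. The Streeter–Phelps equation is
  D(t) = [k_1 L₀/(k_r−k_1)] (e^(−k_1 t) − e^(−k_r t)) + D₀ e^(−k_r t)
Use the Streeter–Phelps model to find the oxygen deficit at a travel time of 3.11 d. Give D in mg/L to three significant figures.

k_1 L₀/(k_r−k_1) = 0.246×26.7/(0.634−0.246) = 6.568/0.3880 = 16.93 mg/L.
e^(−k_1 t) = e^(−0.246×3.110) = 0.4653; e^(−k_r t) = e^(−0.634×3.110) = 0.1392.
D = 16.93 × (0.4653 − 0.1392) + 2.95 × 0.1392 = 5.520 + 0.4107 = 5.931 mg/L.

D ≈ 5.93 mg/L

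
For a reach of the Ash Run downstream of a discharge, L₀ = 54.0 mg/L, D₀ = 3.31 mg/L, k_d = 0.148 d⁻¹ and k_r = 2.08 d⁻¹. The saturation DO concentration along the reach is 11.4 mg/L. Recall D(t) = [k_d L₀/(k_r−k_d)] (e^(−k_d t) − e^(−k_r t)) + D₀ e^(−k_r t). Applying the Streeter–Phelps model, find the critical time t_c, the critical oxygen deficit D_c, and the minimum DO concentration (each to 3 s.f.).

With k_r/k_d = 14.05 and 1 − D₀(k_r−k_d)/(k_d L₀) = 0.1998,
t_c = ln(14.05 × 0.1998) / (2.08 − 0.148) = ln(2.808) / 1.932 = 1.033/1.932 = 0.5345 d.
D_c = (k_d/k_r) L₀ e^(−k_d t_c) = (0.148/2.08) × 54.0 × e^(−0.148×0.5345) = 0.07115 × 54.0 × 0.9239 = 3.550 mg/L.
Minimum DO = C_s − D_c = 11.4 − 3.550 = 7.850 mg/L.

t_c ≈ 0.534 d; D_c ≈ 3.55 mg/L; min DO ≈ 7.85 mg/L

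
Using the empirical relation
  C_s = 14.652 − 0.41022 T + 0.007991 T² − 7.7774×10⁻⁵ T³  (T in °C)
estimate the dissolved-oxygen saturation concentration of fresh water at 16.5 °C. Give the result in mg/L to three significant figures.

C_s ≈ 9.71 mg/L

C_s = 14.652 − 0.41022×16.5 + 0.007991×16.5² − 7.7774×10⁻⁵×16.5³ = 9.710 mg/L.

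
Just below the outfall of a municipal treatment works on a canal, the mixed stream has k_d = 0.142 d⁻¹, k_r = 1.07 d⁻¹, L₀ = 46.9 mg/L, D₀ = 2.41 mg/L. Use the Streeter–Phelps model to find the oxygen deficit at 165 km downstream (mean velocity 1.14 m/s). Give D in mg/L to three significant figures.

Travel time t = x/v = 165 km / (1.14 m/s) = 165000 m / 1.14 m/s = 144700 s = 1.675 d.
k_d L₀/(k_r−k_d) = 0.142×46.9/(1.07−0.142) = 6.660/0.9280 = 7.177 mg/L.
e^(−k_d t) = e^(−0.142×1.675) = 0.7883; e^(−k_r t) = e^(−1.07×1.675) = 0.1666.
D = 7.177 × (0.7883 − 0.1666) + 2.41 × 0.1666 = 4.462 + 0.4014 = 4.863 mg/L.

D ≈ 4.86 mg/L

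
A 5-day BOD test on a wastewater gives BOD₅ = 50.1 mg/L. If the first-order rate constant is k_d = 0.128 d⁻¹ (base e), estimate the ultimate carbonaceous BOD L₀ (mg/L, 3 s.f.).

BOD₅ = L₀(1 − e^(−5k_d)) ⇒ L₀ = BOD₅ / (1 − e^(−5×0.128))
= 50.1 / (1 − 0.5273) = 50.1 / 0.4727 = 106.0 mg/L.

L₀ ≈ 106 mg/L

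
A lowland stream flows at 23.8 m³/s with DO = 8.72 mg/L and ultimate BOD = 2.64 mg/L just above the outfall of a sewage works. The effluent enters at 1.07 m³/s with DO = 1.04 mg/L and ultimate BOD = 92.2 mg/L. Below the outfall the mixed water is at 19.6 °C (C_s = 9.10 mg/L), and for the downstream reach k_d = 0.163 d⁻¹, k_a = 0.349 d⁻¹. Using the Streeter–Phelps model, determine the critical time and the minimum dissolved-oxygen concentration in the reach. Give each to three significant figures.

Mixed DO = (23.8×8.72 + 1.07×1.04)/(23.8+1.07) = 208.6/24.87 = 8.390 mg/L.
Mixed L₀ = (23.8×2.64 + 1.07×92.2)/(24.87) = 161.5/24.87 = 6.493 mg/L.
Initial deficit D₀ = C_s − DO₀ = 9.10 − 8.390 = 0.7104 mg/L.
t_c = (1/0.1860) ln[(0.349/0.163)(1 − 0.7104×0.1860/(0.163×6.493))] = 5.376 × ln(1.874) = 3.376 d.
D_c = (0.163/0.349) × 6.493 × e^(−0.163×3.376) = 0.4670 × 6.493 × 0.5768 = 1.749 mg/L.
Minimum DO = 9.10 − 1.749 = 7.351 mg/L.

t_c ≈ 3.38 d; minimum DO ≈ 7.35 mg/L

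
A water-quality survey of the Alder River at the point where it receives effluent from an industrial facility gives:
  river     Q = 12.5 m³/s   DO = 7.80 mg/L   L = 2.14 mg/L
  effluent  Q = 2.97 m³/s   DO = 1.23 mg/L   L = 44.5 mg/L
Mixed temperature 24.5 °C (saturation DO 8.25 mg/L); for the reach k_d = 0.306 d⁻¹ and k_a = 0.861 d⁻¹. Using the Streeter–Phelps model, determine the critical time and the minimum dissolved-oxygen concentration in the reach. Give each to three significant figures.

t_c ≈ 1.22 d; minimum DO ≈ 5.73 mg/L

Mixed DO = (12.5×7.80 + 2.97×1.23)/(12.5+2.97) = 101.2/15.47 = 6.539 mg/L.
Mixed L₀ = (12.5×2.14 + 2.97×44.5)/(15.47) = 158.9/15.47 = 10.27 mg/L.
Initial deficit D₀ = C_s − DO₀ = 8.25 − 6.539 = 1.711 mg/L.
t_c = (1/0.5550) ln[(0.861/0.306)(1 − 1.711×0.5550/(0.306×10.27))] = 1.802 × ln(1.964) = 1.216 d.
D_c = (0.306/0.861) × 10.27 × e^(−0.306×1.216) = 0.3554 × 10.27 × 0.6893 = 2.517 mg/L.
Minimum DO = 8.25 − 2.517 = 5.733 mg/L.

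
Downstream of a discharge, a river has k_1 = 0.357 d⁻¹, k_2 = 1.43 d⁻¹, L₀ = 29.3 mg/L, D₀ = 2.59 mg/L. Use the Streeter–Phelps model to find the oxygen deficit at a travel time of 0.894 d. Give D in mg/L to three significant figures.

D ≈ 5.09 mg/L

k_1 L₀/(k_2−k_1) = 0.357×29.3/(1.43−0.357) = 10.46/1.073 = 9.748 mg/L.
e^(−k_1 t) = e^(−0.357×0.8940) = 0.7268; e^(−k_2 t) = e^(−1.43×0.8940) = 0.2785.
D = 9.748 × (0.7268 − 0.2785) + 2.59 × 0.2785 = 4.370 + 0.7213 = 5.091 mg/L.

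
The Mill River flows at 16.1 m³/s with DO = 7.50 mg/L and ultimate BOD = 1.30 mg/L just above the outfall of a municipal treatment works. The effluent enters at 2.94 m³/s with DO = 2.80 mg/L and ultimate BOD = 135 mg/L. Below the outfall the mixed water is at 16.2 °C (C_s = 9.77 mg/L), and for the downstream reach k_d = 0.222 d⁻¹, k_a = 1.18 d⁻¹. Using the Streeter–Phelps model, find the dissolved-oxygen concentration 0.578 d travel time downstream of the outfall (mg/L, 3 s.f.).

DO ≈ 6.35 mg/L

Mixed DO = (16.1×7.50 + 2.94×2.80)/(16.1+2.94) = 129.0/19.04 = 6.774 mg/L.
Mixed L₀ = (16.1×1.30 + 2.94×135)/(19.04) = 417.8/19.04 = 21.94 mg/L.
Initial deficit D₀ = C_s − DO₀ = 9.77 − 6.774 = 2.996 mg/L.
D(0.578) = [0.222×21.94/(1.18−0.222)](e^(−0.222×0.578) − e^(−1.18×0.578)) + 2.996 e^(−1.18×0.578)
= 5.085 × (0.8796 − 0.5056) + 2.996 × 0.5056 = 3.416 mg/L.
DO = 9.77 − 3.416 = 6.354 mg/L.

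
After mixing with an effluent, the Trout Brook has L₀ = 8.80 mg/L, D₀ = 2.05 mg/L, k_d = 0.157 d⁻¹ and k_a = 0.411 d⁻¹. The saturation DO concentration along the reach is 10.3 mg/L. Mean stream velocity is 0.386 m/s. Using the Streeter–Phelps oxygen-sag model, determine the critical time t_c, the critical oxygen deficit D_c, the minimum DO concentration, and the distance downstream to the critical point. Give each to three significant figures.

At the critical point dD/dt = 0, so k_d L₀ e^(−k_d t) = k_a D. Substituting D(t) from the Streeter–Phelps equation and solving for t gives
t_c = ln[(k_a/k_d)(1 − D₀(k_a−k_d)/(k_d L₀))] / (k_a−k_d).
Here k_a−k_d = 0.2540 d⁻¹ and 1 − D₀(k_a−k_d)/(k_d L₀) = 1 − 2.05×0.2540/(0.157×8.80) = 0.6231, so
t_c = ln(2.618 × 0.6231) / 0.2540 = 0.4893 / 0.2540 = 1.926 d.
L(t_c) = L₀ e^(−k_d t_c) = 8.80 × 0.7390 = 6.503 mg/L, and at the critical point k_a D_c = k_d L, so D_c = (0.157/0.411) × 6.503 = 2.484 mg/L.
Minimum DO = C_s − D_c = 10.3 − 2.484 = 7.816 mg/L.
x_c = v t_c = 0.386 m/s × 1.926 d × 86400 s/d = 64250 m ≈ 64.2 km.

t_c ≈ 1.93 d; D_c ≈ 2.48 mg/L; min DO ≈ 7.82 mg/L; x_c ≈ 64.2 km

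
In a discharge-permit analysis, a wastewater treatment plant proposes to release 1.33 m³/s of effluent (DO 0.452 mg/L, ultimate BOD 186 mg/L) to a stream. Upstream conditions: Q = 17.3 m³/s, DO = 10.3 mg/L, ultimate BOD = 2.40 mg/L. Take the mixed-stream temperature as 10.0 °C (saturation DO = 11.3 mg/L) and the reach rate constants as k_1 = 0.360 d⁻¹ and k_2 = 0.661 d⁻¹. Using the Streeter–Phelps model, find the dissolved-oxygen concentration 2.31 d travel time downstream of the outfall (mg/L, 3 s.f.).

Mixed DO = (17.3×10.3 + 1.33×0.452)/(17.3+1.33) = 178.8/18.63 = 9.597 mg/L.
Mixed L₀ = (17.3×2.40 + 1.33×186)/(18.63) = 288.9/18.63 = 15.51 mg/L.
Initial deficit D₀ = C_s − DO₀ = 11.3 − 9.597 = 1.703 mg/L.
D(2.31) = [0.360×15.51/(0.661−0.360)](e^(−0.360×2.31) − e^(−0.661×2.31)) + 1.703 e^(−0.661×2.31)
= 18.55 × (0.4354 − 0.2172) + 1.703 × 0.2172 = 4.416 mg/L.
DO = 11.3 − 4.416 = 6.884 mg/L.

DO ≈ 6.88 mg/L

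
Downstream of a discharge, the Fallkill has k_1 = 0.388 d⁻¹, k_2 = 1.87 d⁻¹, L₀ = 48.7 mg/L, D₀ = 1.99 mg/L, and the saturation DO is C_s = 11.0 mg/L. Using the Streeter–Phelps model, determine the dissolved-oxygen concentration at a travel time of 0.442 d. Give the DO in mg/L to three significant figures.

DO ≈ 4.97 mg/L

k_1 L₀/(k_2−k_1) = 0.388×48.7/(1.87−0.388) = 18.90/1.482 = 12.75 mg/L.
e^(−k_1 t) = e^(−0.388×0.4420) = 0.8424; e^(−k_2 t) = e^(−1.87×0.4420) = 0.4376.
D = 12.75 × (0.8424 − 0.4376) + 1.99 × 0.4376 = 5.162 + 0.8707 = 6.033 mg/L.
DO = C_s − D = 11.0 − 6.033 = 4.967 mg/L.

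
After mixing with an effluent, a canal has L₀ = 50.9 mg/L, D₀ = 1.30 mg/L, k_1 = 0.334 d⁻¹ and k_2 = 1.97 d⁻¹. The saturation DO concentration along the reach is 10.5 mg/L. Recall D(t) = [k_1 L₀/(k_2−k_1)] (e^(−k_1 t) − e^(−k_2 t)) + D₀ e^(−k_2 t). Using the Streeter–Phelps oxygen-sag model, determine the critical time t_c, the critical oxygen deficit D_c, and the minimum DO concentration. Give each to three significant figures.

At the critical point dD/dt = 0, so k_1 L₀ e^(−k_1 t) = k_2 D. Substituting D(t) from the Streeter–Phelps equation and solving for t gives
t_c = ln[(k_2/k_1)(1 − D₀(k_2−k_1)/(k_1 L₀))] / (k_2−k_1).
Here k_2−k_1 = 1.636 d⁻¹ and 1 − D₀(k_2−k_1)/(k_1 L₀) = 1 − 1.30×1.636/(0.334×50.9) = 0.8749, so
t_c = ln(5.898 × 0.8749) / 1.636 = 1.641 / 1.636 = 1.003 d.
D_c = (k_1/k_2) L₀ e^(−k_1 t_c) = (0.334/1.97) × 50.9 × e^(−0.334×1.003) = 0.1695 × 50.9 × 0.7153 = 6.173 mg/L.
Minimum DO = C_s − D_c = 10.5 − 6.173 = 4.327 mg/L.

t_c ≈ 1.00 d; D_c ≈ 6.17 mg/L; min DO ≈ 4.33 mg/L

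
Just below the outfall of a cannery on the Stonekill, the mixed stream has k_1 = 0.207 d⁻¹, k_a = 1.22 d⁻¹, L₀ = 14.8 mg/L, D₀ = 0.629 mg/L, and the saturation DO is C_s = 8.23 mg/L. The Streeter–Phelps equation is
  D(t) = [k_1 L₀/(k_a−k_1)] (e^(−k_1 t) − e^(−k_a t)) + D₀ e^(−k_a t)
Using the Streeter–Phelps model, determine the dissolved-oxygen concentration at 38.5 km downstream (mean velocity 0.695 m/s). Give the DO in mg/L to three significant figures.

DO ≈ 6.68 mg/L

Travel time t = x/v = 38.5 km / (0.695 m/s) = 38500 m / 0.695 m/s = 55400 s = 0.6412 d.
k_1 L₀/(k_a−k_1) = 0.207×14.8/(1.22−0.207) = 3.064/1.013 = 3.024 mg/L.
e^(−k_1 t) = e^(−0.207×0.6412) = 0.8757; e^(−k_a t) = e^(−1.22×0.6412) = 0.4574.
D = 3.024 × (0.8757 − 0.4574) + 0.629 × 0.4574 = 1.265 + 0.2877 = 1.553 mg/L.
DO = C_s − D = 8.23 − 1.553 = 6.677 mg/L.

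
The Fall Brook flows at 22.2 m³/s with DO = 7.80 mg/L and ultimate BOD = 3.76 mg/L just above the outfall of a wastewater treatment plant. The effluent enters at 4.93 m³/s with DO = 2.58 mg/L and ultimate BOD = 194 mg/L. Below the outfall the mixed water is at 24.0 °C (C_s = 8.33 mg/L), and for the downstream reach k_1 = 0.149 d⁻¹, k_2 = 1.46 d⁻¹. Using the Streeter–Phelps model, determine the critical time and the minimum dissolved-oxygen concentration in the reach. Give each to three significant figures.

t_c ≈ 1.42 d; minimum DO ≈ 5.17 mg/L

Mixed DO = (22.2×7.80 + 4.93×2.58)/(22.2+4.93) = 185.9/27.13 = 6.851 mg/L.
Mixed L₀ = (22.2×3.76 + 4.93×194)/(27.13) = 1040/27.13 = 38.33 mg/L.
Initial deficit D₀ = C_s − DO₀ = 8.33 − 6.851 = 1.479 mg/L.
t_c = (1/1.311) ln[(1.46/0.149)(1 − 1.479×1.311/(0.149×38.33))] = 0.7628 × ln(6.473) = 1.425 d.
D_c = (0.149/1.46) × 38.33 × e^(−0.149×1.425) = 0.1021 × 38.33 × 0.8088 = 3.164 mg/L.
Minimum DO = 8.33 − 3.164 = 5.166 mg/L.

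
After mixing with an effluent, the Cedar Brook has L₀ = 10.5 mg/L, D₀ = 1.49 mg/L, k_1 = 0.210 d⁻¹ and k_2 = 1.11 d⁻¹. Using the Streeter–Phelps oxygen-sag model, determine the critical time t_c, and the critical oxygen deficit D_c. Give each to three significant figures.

t_c = [1/(k_2−k_1)] ln[(k_2/k_1)(1 − D₀(k_2−k_1)/(k_1 L₀))]
= [1/(1.11−0.210)] ln[(1.11/0.210)(1 − 1.49×0.9000/(0.210×10.5))]
= (1/0.9000) ln[5.286 × 0.3918] = 1.111 × ln(2.071) = 1.111 × 0.7281 = 0.8090 d.
L(t_c) = L₀ e^(−k_1 t_c) = 10.5 × 0.8438 = 8.859 mg/L, and at the critical point k_2 D_c = k_1 L, so D_c = (0.210/1.11) × 8.859 = 1.676 mg/L.

t_c ≈ 0.809 d; D_c ≈ 1.68 mg/L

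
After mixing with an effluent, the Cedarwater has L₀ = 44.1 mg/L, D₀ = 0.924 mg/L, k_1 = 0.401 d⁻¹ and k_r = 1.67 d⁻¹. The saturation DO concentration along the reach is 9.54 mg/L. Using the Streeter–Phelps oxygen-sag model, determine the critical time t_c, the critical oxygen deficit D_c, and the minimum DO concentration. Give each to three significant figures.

t_c = [1/(k_r−k_1)] ln[(k_r/k_1)(1 − D₀(k_r−k_1)/(k_1 L₀))]
= [1/(1.67−0.401)] ln[(1.67/0.401)(1 − 0.924×1.269/(0.401×44.1))]
= (1/1.269) ln[4.165 × 0.9337] = 0.7880 × ln(3.888) = 0.7880 × 1.358 = 1.070 d.
L(t_c) = L₀ e^(−k_1 t_c) = 44.1 × 0.6511 = 28.71 mg/L, and at the critical point k_r D_c = k_1 L, so D_c = (0.401/1.67) × 28.71 = 6.894 mg/L.
Minimum DO = C_s − D_c = 9.54 − 6.894 = 2.646 mg/L.

t_c ≈ 1.07 d; D_c ≈ 6.89 mg/L; min DO ≈ 2.65 mg/L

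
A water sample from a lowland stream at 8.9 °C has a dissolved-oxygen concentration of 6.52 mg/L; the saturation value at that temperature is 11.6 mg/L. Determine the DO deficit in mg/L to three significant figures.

D = C_s − C = 11.6 − 6.52 = 5.08 mg/L.

D ≈ 5.08 mg/L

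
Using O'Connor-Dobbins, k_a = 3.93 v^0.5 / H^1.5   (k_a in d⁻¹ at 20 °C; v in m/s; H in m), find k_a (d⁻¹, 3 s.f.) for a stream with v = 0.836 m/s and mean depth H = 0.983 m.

k_a ≈ 3.69 d⁻¹

k_a = 3.93 × 0.836^0.5 / 0.983^1.5 = 3.93 × 0.9143 / 0.9746 = 3.687 d⁻¹.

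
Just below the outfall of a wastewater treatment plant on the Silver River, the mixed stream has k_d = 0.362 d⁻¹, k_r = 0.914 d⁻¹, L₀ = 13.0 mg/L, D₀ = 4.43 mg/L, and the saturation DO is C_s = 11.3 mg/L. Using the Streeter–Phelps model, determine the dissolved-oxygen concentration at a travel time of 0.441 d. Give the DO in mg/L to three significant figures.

DO ≈ 6.77 mg/L

k_d L₀/(k_r−k_d) = 0.362×13.0/(0.914−0.362) = 4.706/0.5520 = 8.525 mg/L.
e^(−k_d t) = e^(−0.362×0.4410) = 0.8524; e^(−k_r t) = e^(−0.914×0.4410) = 0.6683.
D = 8.525 × (0.8524 − 0.6683) + 4.43 × 0.6683 = 1.570 + 2.960 = 4.531 mg/L.
DO = C_s − D = 11.3 − 4.531 = 6.769 mg/L.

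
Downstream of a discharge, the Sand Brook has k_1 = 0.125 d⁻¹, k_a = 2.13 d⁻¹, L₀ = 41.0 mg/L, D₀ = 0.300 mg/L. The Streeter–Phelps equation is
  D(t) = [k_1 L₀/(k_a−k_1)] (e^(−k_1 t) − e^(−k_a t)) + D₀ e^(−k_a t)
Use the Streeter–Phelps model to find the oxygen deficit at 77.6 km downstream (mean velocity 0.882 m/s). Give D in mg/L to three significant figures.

D ≈ 1.99 mg/L

Travel time t = x/v = 77.6 km / (0.882 m/s) = 77600 m / 0.882 m/s = 87980 s = 1.018 d.
k_1 L₀/(k_a−k_1) = 0.125×41.0/(2.13−0.125) = 5.125/2.005 = 2.556 mg/L.
e^(−k_1 t) = e^(−0.125×1.018) = 0.8805; e^(−k_a t) = e^(−2.13×1.018) = 0.1143.
D = 2.556 × (0.8805 − 0.1143) + 0.300 × 0.1143 = 1.958 + 0.03429 = 1.993 mg/L.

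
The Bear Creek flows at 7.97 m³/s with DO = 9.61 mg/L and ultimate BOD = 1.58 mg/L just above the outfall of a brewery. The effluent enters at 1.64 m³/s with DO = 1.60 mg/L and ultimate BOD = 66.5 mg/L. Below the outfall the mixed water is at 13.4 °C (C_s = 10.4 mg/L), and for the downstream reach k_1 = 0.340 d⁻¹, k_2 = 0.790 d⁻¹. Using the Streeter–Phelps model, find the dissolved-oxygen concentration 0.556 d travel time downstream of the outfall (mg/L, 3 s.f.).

Mixed DO = (7.97×9.61 + 1.64×1.60)/(7.97+1.64) = 79.22/9.610 = 8.243 mg/L.
Mixed L₀ = (7.97×1.58 + 1.64×66.5)/(9.610) = 121.7/9.610 = 12.66 mg/L.
Initial deficit D₀ = C_s − DO₀ = 10.4 − 8.243 = 2.157 mg/L.
D(0.556) = [0.340×12.66/(0.790−0.340)](e^(−0.340×0.556) − e^(−0.790×0.556)) + 2.157 e^(−0.790×0.556)
= 9.565 × (0.8278 − 0.6445) + 2.157 × 0.6445 = 3.143 mg/L.
DO = 10.4 − 3.143 = 7.257 mg/L.

DO ≈ 7.26 mg/L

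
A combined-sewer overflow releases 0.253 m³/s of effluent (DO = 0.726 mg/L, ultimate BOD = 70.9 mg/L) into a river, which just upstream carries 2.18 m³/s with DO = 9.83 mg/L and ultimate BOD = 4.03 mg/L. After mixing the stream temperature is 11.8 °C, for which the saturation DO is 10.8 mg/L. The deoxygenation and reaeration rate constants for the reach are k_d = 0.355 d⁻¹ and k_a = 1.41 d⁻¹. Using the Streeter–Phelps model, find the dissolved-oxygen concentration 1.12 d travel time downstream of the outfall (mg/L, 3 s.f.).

DO ≈ 8.68 mg/L

Mixed DO = (2.18×9.83 + 0.253×0.726)/(2.18+0.253) = 21.61/2.433 = 8.883 mg/L.
Mixed L₀ = (2.18×4.03 + 0.253×70.9)/(2.433) = 26.72/2.433 = 10.98 mg/L.
Initial deficit D₀ = C_s − DO₀ = 10.8 − 8.883 = 1.917 mg/L.
D(1.12) = [0.355×10.98/(1.41−0.355)](e^(−0.355×1.12) − e^(−1.41×1.12)) + 1.917 e^(−1.41×1.12)
= 3.696 × (0.6719 − 0.2061) + 1.917 × 0.2061 = 2.117 mg/L.
DO = 10.8 − 2.117 = 8.683 mg/L.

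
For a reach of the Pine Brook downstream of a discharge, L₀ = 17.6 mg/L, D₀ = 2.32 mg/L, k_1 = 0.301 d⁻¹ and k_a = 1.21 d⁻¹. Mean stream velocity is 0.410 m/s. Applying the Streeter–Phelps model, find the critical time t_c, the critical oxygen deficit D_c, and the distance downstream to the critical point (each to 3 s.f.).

t_c ≈ 0.972 d; D_c ≈ 3.27 mg/L; x_c ≈ 34.4 km

At the critical point dD/dt = 0, so k_1 L₀ e^(−k_1 t) = k_a D. Substituting D(t) from the Streeter–Phelps equation and solving for t gives
t_c = ln[(k_a/k_1)(1 − D₀(k_a−k_1)/(k_1 L₀))] / (k_a−k_1).
Here k_a−k_1 = 0.9090 d⁻¹ and 1 − D₀(k_a−k_1)/(k_1 L₀) = 1 − 2.32×0.9090/(0.301×17.6) = 0.6019, so
t_c = ln(4.020 × 0.6019) / 0.9090 = 0.8836 / 0.9090 = 0.9721 d.
L(t_c) = L₀ e^(−k_1 t_c) = 17.6 × 0.7463 = 13.14 mg/L, and at the critical point k_a D_c = k_1 L, so D_c = (0.301/1.21) × 13.14 = 3.268 mg/L.
x_c = v t_c = 0.410 m/s × 0.9721 d × 86400 s/d = 34440 m ≈ 34.4 km.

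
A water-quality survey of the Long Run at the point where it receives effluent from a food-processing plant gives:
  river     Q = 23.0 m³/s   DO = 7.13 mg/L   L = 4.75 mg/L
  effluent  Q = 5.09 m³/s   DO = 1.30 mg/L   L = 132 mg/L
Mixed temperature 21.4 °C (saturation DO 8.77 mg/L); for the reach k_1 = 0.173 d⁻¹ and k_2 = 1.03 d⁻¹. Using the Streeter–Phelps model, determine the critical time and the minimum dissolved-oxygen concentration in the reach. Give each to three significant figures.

t_c ≈ 1.32 d; minimum DO ≈ 5.05 mg/L

Mixed DO = (23.0×7.13 + 5.09×1.30)/(23.0+5.09) = 170.6/28.09 = 6.074 mg/L.
Mixed L₀ = (23.0×4.75 + 5.09×132)/(28.09) = 781.1/28.09 = 27.81 mg/L.
Initial deficit D₀ = C_s − DO₀ = 8.77 − 6.074 = 2.696 mg/L.
t_c = (1/0.8570) ln[(1.03/0.173)(1 − 2.696×0.8570/(0.173×27.81))] = 1.167 × ln(3.094) = 1.318 d.
D_c = (0.173/1.03) × 27.81 × e^(−0.173×1.318) = 0.1680 × 27.81 × 0.7961 = 3.718 mg/L.
Minimum DO = 8.77 − 3.718 = 5.052 mg/L.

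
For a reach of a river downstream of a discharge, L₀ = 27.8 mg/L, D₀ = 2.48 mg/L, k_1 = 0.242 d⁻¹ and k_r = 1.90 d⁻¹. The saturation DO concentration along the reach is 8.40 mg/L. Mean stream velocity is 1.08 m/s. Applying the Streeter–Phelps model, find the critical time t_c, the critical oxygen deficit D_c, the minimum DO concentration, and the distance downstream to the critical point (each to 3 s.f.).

t_c ≈ 0.673 d; D_c ≈ 3.01 mg/L; min DO ≈ 5.39 mg/L; x_c ≈ 62.8 km

At the critical point dD/dt = 0, so k_1 L₀ e^(−k_1 t) = k_r D. Substituting D(t) from the Streeter–Phelps equation and solving for t gives
t_c = ln[(k_r/k_1)(1 − D₀(k_r−k_1)/(k_1 L₀))] / (k_r−k_1).
Here k_r−k_1 = 1.658 d⁻¹ and 1 − D₀(k_r−k_1)/(k_1 L₀) = 1 − 2.48×1.658/(0.242×27.8) = 0.3888, so
t_c = ln(7.851 × 0.3888) / 1.658 = 1.116 / 1.658 = 0.6731 d.
L(t_c) = L₀ e^(−k_1 t_c) = 27.8 × 0.8497 = 23.62 mg/L, and at the critical point k_r D_c = k_1 L, so D_c = (0.242/1.90) × 23.62 = 3.009 mg/L.
Minimum DO = C_s − D_c = 8.40 − 3.009 = 5.391 mg/L.
x_c = v t_c = 1.08 m/s × 0.6731 d × 86400 s/d = 62810 m ≈ 62.8 km.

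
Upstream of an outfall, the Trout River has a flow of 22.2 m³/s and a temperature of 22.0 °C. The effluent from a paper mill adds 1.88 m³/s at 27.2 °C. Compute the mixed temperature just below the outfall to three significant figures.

22.4 °C

Flow-weighted mixing: C = (Q_r C_r + Q_w C_w)/(Q_r + Q_w)
= (22.2×22.0 + 1.88×27.2)/(22.2 + 1.88) = 539.5/24.08 = 22.41 °C.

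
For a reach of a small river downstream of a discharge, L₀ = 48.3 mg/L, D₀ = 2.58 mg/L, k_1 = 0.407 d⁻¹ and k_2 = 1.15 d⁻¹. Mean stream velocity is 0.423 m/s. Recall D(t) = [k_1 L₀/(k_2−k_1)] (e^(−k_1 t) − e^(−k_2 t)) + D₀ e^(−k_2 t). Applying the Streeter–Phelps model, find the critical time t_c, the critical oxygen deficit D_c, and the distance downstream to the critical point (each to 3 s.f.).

t_c ≈ 1.26 d; D_c ≈ 10.2 mg/L; x_c ≈ 46.0 km

At the critical point dD/dt = 0, so k_1 L₀ e^(−k_1 t) = k_2 D. Substituting D(t) from the Streeter–Phelps equation and solving for t gives
t_c = ln[(k_2/k_1)(1 − D₀(k_2−k_1)/(k_1 L₀))] / (k_2−k_1).
Here k_2−k_1 = 0.7430 d⁻¹ and 1 − D₀(k_2−k_1)/(k_1 L₀) = 1 − 2.58×0.7430/(0.407×48.3) = 0.9025, so
t_c = ln(2.826 × 0.9025) / 0.7430 = 0.9361 / 0.7430 = 1.260 d.
L(t_c) = L₀ e^(−k_1 t_c) = 48.3 × 0.5988 = 28.92 mg/L, and at the critical point k_2 D_c = k_1 L, so D_c = (0.407/1.15) × 28.92 = 10.24 mg/L.
x_c = v t_c = 0.423 m/s × 1.260 d × 86400 s/d = 46050 m ≈ 46.0 km.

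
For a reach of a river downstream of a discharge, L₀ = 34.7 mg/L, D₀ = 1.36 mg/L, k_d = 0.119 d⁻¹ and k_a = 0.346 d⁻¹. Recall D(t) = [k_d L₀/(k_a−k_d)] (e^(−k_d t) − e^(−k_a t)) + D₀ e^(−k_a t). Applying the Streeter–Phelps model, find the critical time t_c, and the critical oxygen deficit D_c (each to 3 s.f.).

t_c ≈ 4.36 d; D_c ≈ 7.10 mg/L

At the critical point dD/dt = 0, so k_d L₀ e^(−k_d t) = k_a D. Substituting D(t) from the Streeter–Phelps equation and solving for t gives
t_c = ln[(k_a/k_d)(1 − D₀(k_a−k_d)/(k_d L₀))] / (k_a−k_d).
Here k_a−k_d = 0.2270 d⁻¹ and 1 − D₀(k_a−k_d)/(k_d L₀) = 1 − 1.36×0.2270/(0.119×34.7) = 0.9252, so
t_c = ln(2.908 × 0.9252) / 0.2270 = 0.9896 / 0.2270 = 4.360 d.
D_c = (k_d/k_a) L₀ e^(−k_d t_c) = (0.119/0.346) × 34.7 × e^(−0.119×4.360) = 0.3439 × 34.7 × 0.5952 = 7.104 mg/L.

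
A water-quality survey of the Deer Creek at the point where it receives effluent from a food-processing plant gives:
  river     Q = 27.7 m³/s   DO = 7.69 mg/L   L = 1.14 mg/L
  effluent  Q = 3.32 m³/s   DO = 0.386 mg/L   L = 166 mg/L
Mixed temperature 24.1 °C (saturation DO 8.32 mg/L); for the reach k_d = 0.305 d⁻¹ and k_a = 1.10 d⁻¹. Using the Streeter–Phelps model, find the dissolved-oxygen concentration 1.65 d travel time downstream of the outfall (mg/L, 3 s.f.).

DO ≈ 4.91 mg/L

Mixed DO = (27.7×7.69 + 3.32×0.386)/(27.7+3.32) = 214.3/31.02 = 6.908 mg/L.
Mixed L₀ = (27.7×1.14 + 3.32×166)/(31.02) = 582.7/31.02 = 18.78 mg/L.
Initial deficit D₀ = C_s − DO₀ = 8.32 − 6.908 = 1.412 mg/L.
D(1.65) = [0.305×18.78/(1.10−0.305)](e^(−0.305×1.65) − e^(−1.10×1.65)) + 1.412 e^(−1.10×1.65)
= 7.207 × (0.6046 − 0.1628) + 1.412 × 0.1628 = 3.413 mg/L.
DO = 8.32 − 3.413 = 4.907 mg/L.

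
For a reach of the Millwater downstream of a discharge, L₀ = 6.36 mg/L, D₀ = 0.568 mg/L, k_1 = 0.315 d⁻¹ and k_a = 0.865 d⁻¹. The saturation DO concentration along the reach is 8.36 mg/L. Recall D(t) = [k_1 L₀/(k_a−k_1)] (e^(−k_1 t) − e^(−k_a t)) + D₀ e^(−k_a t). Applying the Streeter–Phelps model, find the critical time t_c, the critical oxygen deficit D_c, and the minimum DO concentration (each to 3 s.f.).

At the critical point dD/dt = 0, so k_1 L₀ e^(−k_1 t) = k_a D. Substituting D(t) from the Streeter–Phelps equation and solving for t gives
t_c = ln[(k_a/k_1)(1 − D₀(k_a−k_1)/(k_1 L₀))] / (k_a−k_1).
Here k_a−k_1 = 0.5500 d⁻¹ and 1 − D₀(k_a−k_1)/(k_1 L₀) = 1 − 0.568×0.5500/(0.315×6.36) = 0.8441, so
t_c = ln(2.746 × 0.8441) / 0.5500 = 0.8406 / 0.5500 = 1.528 d.
D_c = (k_1/k_a) L₀ e^(−k_1 t_c) = (0.315/0.865) × 6.36 × e^(−0.315×1.528) = 0.3642 × 6.36 × 0.6179 = 1.431 mg/L.
Minimum DO = C_s − D_c = 8.36 − 1.431 = 6.929 mg/L.

t_c ≈ 1.53 d; D_c ≈ 1.43 mg/L; min DO ≈ 6.93 mg/L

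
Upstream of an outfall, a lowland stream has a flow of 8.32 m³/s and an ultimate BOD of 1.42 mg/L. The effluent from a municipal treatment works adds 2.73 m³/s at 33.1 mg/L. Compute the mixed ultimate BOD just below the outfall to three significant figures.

9.25 mg/L

Flow-weighted mixing: C = (Q_r C_r + Q_w C_w)/(Q_r + Q_w)
= (8.32×1.42 + 2.73×33.1)/(8.32 + 2.73) = 102.2/11.05 = 9.247 mg/L.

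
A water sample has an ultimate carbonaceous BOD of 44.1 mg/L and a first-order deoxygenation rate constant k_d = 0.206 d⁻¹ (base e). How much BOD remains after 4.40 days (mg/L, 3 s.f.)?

L ≈ 17.8 mg/L

L_t = L₀ e^(−k_d t) = 44.1 × e^(−0.206×4.40) = 44.1 × 0.4040 = 17.82 mg/L.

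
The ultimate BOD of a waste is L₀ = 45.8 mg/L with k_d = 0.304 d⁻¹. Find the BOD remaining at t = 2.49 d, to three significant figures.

L_t = L₀ e^(−k_d t) = 45.8 × e^(−0.304×2.49) = 45.8 × 0.4691 = 21.48 mg/L.

L ≈ 21.5 mg/L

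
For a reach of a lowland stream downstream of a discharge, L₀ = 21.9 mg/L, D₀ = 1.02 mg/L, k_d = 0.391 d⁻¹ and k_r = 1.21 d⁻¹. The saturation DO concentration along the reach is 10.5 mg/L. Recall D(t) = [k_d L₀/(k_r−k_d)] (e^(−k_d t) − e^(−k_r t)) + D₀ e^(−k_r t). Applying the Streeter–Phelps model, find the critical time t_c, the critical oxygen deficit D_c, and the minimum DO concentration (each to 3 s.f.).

t_c ≈ 1.25 d; D_c ≈ 4.33 mg/L; min DO ≈ 6.17 mg/L

t_c = [1/(k_r−k_d)] ln[(k_r/k_d)(1 − D₀(k_r−k_d)/(k_d L₀))]
= [1/(1.21−0.391)] ln[(1.21/0.391)(1 − 1.02×0.8190/(0.391×21.9))]
= (1/0.8190) ln[3.095 × 0.9024] = 1.221 × ln(2.793) = 1.221 × 1.027 = 1.254 d.
D_c = (k_d/k_r) L₀ e^(−k_d t_c) = (0.391/1.21) × 21.9 × e^(−0.391×1.254) = 0.3231 × 21.9 × 0.6124 = 4.334 mg/L.
Minimum DO = C_s − D_c = 10.5 − 4.334 = 6.166 mg/L.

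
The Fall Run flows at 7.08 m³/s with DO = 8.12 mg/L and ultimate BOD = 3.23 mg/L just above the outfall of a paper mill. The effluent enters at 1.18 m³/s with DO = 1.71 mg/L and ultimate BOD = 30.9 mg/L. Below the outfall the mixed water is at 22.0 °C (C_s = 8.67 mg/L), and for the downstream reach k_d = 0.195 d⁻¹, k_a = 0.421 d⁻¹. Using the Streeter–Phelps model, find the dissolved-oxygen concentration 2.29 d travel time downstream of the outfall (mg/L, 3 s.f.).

Mixed DO = (7.08×8.12 + 1.18×1.71)/(7.08+1.18) = 59.51/8.260 = 7.204 mg/L.
Mixed L₀ = (7.08×3.23 + 1.18×30.9)/(8.260) = 59.33/8.260 = 7.183 mg/L.
Initial deficit D₀ = C_s − DO₀ = 8.67 − 7.204 = 1.466 mg/L.
D(2.29) = [0.195×7.183/(0.421−0.195)](e^(−0.195×2.29) − e^(−0.421×2.29)) + 1.466 e^(−0.421×2.29)
= 6.198 × (0.6398 − 0.3813) + 1.466 × 0.3813 = 2.161 mg/L.
DO = 8.67 − 2.161 = 6.509 mg/L.

DO ≈ 6.51 mg/L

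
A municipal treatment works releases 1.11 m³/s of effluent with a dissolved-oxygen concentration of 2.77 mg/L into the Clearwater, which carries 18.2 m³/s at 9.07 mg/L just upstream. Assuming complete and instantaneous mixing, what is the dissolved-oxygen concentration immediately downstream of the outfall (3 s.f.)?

Flow-weighted mixing: C = (Q_r C_r + Q_w C_w)/(Q_r + Q_w)
= (18.2×9.07 + 1.11×2.77)/(18.2 + 1.11) = 168.1/19.31 = 8.708 mg/L.

8.71 mg/L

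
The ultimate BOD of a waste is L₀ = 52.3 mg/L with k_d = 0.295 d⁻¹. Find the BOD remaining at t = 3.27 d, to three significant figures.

L ≈ 19.9 mg/L

L_t = L₀ e^(−k_d t) = 52.3 × e^(−0.295×3.27) = 52.3 × 0.3811 = 19.93 mg/L.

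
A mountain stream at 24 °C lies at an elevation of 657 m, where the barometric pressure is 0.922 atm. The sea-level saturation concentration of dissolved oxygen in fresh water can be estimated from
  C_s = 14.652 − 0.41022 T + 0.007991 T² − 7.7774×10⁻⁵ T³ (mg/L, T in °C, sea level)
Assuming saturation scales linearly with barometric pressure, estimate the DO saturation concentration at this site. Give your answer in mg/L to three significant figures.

C_s ≈ 7.68 mg/L

At sea level: C_s = 14.652 − 0.41022×24 + 0.007991×24² − 7.7774×10⁻⁵×24³ = 8.334 mg/L.
Pressure correction: C_s' = 8.334 × 0.922 = 7.684 mg/L.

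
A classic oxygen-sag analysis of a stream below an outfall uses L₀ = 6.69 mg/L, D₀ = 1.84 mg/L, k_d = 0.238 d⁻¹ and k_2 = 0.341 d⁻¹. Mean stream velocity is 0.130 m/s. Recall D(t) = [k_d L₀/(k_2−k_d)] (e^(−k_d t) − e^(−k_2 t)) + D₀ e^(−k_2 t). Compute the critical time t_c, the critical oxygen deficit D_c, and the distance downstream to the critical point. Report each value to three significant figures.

t_c ≈ 2.26 d; D_c ≈ 2.73 mg/L; x_c ≈ 25.4 km

t_c = [1/(k_2−k_d)] ln[(k_2/k_d)(1 − D₀(k_2−k_d)/(k_d L₀))]
= [1/(0.341−0.238)] ln[(0.341/0.238)(1 − 1.84×0.1030/(0.238×6.69))]
= (1/0.1030) ln[1.433 × 0.8810] = 9.709 × ln(1.262) = 9.709 × 0.2329 = 2.261 d.
D_c = (k_d/k_2) L₀ e^(−k_d t_c) = (0.238/0.341) × 6.69 × e^(−0.238×2.261) = 0.6979 × 6.69 × 0.5838 = 2.726 mg/L.
x_c = v t_c = 0.130 m/s × 2.261 d × 86400 s/d = 25400 m ≈ 25.4 km.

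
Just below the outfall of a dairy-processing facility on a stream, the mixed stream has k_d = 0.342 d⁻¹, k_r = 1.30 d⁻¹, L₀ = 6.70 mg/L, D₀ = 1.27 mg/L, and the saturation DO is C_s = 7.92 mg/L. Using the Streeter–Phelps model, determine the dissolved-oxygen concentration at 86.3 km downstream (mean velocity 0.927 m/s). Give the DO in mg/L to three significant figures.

DO ≈ 6.54 mg/L

Travel time t = x/v = 86.3 km / (0.927 m/s) = 86300 m / 0.927 m/s = 93100 s = 1.078 d.
k_d L₀/(k_r−k_d) = 0.342×6.70/(1.30−0.342) = 2.291/0.9580 = 2.392 mg/L.
e^(−k_d t) = e^(−0.342×1.078) = 0.6918; e^(−k_r t) = e^(−1.30×1.078) = 0.2464.
D = 2.392 × (0.6918 − 0.2464) + 1.27 × 0.2464 = 1.065 + 0.3129 = 1.378 mg/L.
DO = C_s − D = 7.92 − 1.378 = 6.542 mg/L.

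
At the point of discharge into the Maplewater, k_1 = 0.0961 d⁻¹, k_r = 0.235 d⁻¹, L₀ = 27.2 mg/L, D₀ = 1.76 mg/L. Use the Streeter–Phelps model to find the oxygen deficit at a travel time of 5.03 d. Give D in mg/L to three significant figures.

D ≈ 6.37 mg/L

k_1 L₀/(k_r−k_1) = 0.0961×27.2/(0.235−0.0961) = 2.614/0.1389 = 18.82 mg/L.
e^(−k_1 t) = e^(−0.0961×5.030) = 0.6167; e^(−k_r t) = e^(−0.235×5.030) = 0.3066.
D = 18.82 × (0.6167 − 0.3066) + 1.76 × 0.3066 = 5.835 + 0.5397 = 6.374 mg/L.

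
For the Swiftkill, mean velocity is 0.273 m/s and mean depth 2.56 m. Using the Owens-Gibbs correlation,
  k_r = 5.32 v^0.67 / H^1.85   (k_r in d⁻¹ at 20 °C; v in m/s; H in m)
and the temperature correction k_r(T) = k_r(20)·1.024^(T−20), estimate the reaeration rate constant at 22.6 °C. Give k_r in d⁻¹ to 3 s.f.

k_r(20) = 5.32 × 0.273^0.67 / 2.56^1.85 = 5.32 × 0.4190 / 5.692 = 0.3916 d⁻¹.
k_r(22.6) = 0.3916 × 1.024^(22.6−20) = 0.3916 × 1.064 = 0.4166 d⁻¹.

k_r ≈ 0.417 d⁻¹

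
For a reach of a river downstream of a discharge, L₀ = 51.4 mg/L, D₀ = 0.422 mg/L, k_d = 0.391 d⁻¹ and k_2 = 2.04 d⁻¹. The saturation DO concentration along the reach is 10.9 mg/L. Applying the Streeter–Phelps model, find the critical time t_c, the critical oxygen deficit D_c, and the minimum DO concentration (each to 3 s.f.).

At the critical point dD/dt = 0, so k_d L₀ e^(−k_d t) = k_2 D. Substituting D(t) from the Streeter–Phelps equation and solving for t gives
t_c = ln[(k_2/k_d)(1 − D₀(k_2−k_d)/(k_d L₀))] / (k_2−k_d).
Here k_2−k_d = 1.649 d⁻¹ and 1 − D₀(k_2−k_d)/(k_d L₀) = 1 − 0.422×1.649/(0.391×51.4) = 0.9654, so
t_c = ln(5.217 × 0.9654) / 1.649 = 1.617 / 1.649 = 0.9804 d.
L(t_c) = L₀ e^(−k_d t_c) = 51.4 × 0.6816 = 35.03 mg/L, and at the critical point k_2 D_c = k_d L, so D_c = (0.391/2.04) × 35.03 = 6.715 mg/L.
Minimum DO = C_s − D_c = 10.9 − 6.715 = 4.185 mg/L.

t_c ≈ 0.980 d; D_c ≈ 6.71 mg/L; min DO ≈ 4.19 mg/L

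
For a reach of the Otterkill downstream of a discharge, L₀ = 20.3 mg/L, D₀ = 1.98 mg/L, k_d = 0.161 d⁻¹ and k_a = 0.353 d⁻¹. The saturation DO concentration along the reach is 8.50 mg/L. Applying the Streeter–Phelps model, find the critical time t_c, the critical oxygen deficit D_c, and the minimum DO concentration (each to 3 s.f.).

t_c ≈ 3.44 d; D_c ≈ 5.32 mg/L; min DO ≈ 3.18 mg/L

With k_a/k_d = 2.193 and 1 − D₀(k_a−k_d)/(k_d L₀) = 0.8837,
t_c = ln(2.193 × 0.8837) / (0.353 − 0.161) = ln(1.938) / 0.1920 = 0.6614/0.1920 = 3.445 d.
D_c = (k_d/k_a) L₀ e^(−k_d t_c) = (0.161/0.353) × 20.3 × e^(−0.161×3.445) = 0.4561 × 20.3 × 0.5743 = 5.317 mg/L.
Minimum DO = C_s − D_c = 8.50 − 5.317 = 3.183 mg/L.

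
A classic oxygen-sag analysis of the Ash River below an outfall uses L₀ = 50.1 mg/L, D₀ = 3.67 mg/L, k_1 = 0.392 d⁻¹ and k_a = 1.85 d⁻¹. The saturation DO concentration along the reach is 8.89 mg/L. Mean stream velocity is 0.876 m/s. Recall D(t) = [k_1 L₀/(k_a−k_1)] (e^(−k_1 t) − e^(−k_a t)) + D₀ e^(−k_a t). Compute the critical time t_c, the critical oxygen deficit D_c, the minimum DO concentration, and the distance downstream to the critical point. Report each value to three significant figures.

At the critical point dD/dt = 0, so k_1 L₀ e^(−k_1 t) = k_a D. Substituting D(t) from the Streeter–Phelps equation and solving for t gives
t_c = ln[(k_a/k_1)(1 − D₀(k_a−k_1)/(k_1 L₀))] / (k_a−k_1).
Here k_a−k_1 = 1.458 d⁻¹ and 1 − D₀(k_a−k_1)/(k_1 L₀) = 1 − 3.67×1.458/(0.392×50.1) = 0.7275, so
t_c = ln(4.719 × 0.7275) / 1.458 = 1.234 / 1.458 = 0.8461 d.
L(t_c) = L₀ e^(−k_1 t_c) = 50.1 × 0.7177 = 35.96 mg/L, and at the critical point k_a D_c = k_1 L, so D_c = (0.392/1.85) × 35.96 = 7.619 mg/L.
Minimum DO = C_s − D_c = 8.89 − 7.619 = 1.271 mg/L.
x_c = v t_c = 0.876 m/s × 0.8461 d × 86400 s/d = 64040 m ≈ 64.0 km.

t_c ≈ 0.846 d; D_c ≈ 7.62 mg/L; min DO ≈ 1.27 mg/L; x_c ≈ 64.0 km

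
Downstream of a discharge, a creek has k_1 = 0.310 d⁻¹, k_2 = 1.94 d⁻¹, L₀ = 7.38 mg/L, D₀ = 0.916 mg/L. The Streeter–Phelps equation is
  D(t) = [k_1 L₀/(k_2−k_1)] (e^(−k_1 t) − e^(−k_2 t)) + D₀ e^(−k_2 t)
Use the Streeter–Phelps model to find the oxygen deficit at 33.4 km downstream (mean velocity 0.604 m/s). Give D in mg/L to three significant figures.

D ≈ 1.01 mg/L

Travel time t = x/v = 33.4 km / (0.604 m/s) = 33400 m / 0.604 m/s = 55300 s = 0.6400 d.
k_1 L₀/(k_2−k_1) = 0.310×7.38/(1.94−0.310) = 2.288/1.630 = 1.404 mg/L.
e^(−k_1 t) = e^(−0.310×0.6400) = 0.8200; e^(−k_2 t) = e^(−1.94×0.6400) = 0.2889.
D = 1.404 × (0.8200 − 0.2889) + 0.916 × 0.2889 = 0.7455 + 0.2646 = 1.010 mg/L.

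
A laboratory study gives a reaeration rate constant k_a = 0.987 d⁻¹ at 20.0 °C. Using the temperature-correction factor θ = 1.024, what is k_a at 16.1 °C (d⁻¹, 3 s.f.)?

k_a(T₂) = k_a(T₁) · θ^(T₂−T₁) = 0.987 × 1.024^(16.1−20.0)
= 0.987 × 1.024^-3.90 = 0.987 × 0.9117 = 0.8998 d⁻¹.

k_a ≈ 0.900 d⁻¹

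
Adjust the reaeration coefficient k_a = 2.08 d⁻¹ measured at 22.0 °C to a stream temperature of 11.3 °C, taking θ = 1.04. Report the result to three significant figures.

k_a ≈ 1.37 d⁻¹

k_a(T₂) = k_a(T₁) · θ^(T₂−T₁) = 2.08 × 1.04^(11.3−22.0)
= 2.08 × 1.04^-10.7 = 2.08 × 0.6573 = 1.367 d⁻¹.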